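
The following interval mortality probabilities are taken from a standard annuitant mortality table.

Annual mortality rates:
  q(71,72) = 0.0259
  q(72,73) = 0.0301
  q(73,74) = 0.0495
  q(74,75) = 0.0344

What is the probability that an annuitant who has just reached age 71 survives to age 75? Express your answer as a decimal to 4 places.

Chaining the interval survival probabilities: (1 − 0.0259) × (1 − 0.0301) × (1 − 0.0495) × (1 − 0.0344).
= 0.9741 × 0.9699 × 0.9505 × 0.9656 = 0.867121.

0.8671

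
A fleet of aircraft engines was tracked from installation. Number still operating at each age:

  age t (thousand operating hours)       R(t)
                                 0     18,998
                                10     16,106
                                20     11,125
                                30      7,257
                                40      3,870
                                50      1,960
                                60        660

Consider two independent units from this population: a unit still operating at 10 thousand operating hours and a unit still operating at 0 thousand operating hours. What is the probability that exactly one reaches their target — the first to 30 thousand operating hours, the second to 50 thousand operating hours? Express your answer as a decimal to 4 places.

p₁ = R(30)/R(10) = 7,257/16,106 = 0.450577; p₂ = R(50)/R(0) = 1,960/18,998 = 0.103169.
P(exactly one) = p₁(1−p₂) + (1−p₁)p₂ = 0.404091 + 0.056683 = 0.460775.

0.4608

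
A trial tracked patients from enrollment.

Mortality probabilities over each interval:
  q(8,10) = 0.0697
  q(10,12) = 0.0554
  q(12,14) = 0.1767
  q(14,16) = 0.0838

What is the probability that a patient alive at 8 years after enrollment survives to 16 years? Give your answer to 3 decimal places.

0.663

Survival from 8 to 16 is the product of surviving each interval: (1 − 0.0697) × (1 − 0.0554) × (1 − 0.1767) × (1 − 0.0838).
= 0.9303 × 0.9446 × 0.8233 × 0.9162 = 0.662856.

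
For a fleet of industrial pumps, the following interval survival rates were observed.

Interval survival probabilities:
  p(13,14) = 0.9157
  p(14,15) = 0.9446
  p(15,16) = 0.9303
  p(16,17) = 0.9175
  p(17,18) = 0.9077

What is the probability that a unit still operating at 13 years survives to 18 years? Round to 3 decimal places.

0.670

Survival from 13 to 18 is the product of surviving each interval: 0.9157 × 0.9446 × 0.9303 × 0.9175 × 0.9077.
= 0.670151.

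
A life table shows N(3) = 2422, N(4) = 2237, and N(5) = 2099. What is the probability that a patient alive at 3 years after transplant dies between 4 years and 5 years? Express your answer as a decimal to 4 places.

This is the probability of reaching 4 but not 5, conditional on being alive at 3: (N(4) − N(5)) / N(3).
= (2237 − 2099) / 2422 = 138 / 2422 = 0.056978.

0.0570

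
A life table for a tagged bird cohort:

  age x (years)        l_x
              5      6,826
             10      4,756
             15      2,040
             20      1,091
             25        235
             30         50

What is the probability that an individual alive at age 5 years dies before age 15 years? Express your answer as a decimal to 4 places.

0.7011

P(die before 15 | alive at 5) = 1 − l_15/l_5 = 1 − 2,040/6,826 = (4,786)/6,826 = 0.701143.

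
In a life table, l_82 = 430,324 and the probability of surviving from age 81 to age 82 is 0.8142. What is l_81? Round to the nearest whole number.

l_81 = l_82 / p = 430,324 / 0.8142 = 528524.

528524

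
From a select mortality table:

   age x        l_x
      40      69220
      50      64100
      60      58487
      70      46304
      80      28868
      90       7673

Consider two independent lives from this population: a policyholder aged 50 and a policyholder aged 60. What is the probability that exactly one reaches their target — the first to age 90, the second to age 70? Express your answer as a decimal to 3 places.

0.722

p₁ = l_90/l_50 = 7673/64100 = 0.119704; p₂ = l_70/l_60 = 46304/58487 = 0.791697.
P(exactly one) = p₁(1−p₂) + (1−p₁)p₂ = 0.024935 + 0.696928 = 0.721862.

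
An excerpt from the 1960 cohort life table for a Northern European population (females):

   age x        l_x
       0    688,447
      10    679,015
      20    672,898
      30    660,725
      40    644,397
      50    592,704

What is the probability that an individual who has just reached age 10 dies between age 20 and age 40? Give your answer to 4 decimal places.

0.0420

This is the probability of reaching 20 but not 40, conditional on being alive at 10: (l_20 − l_40) / l_10.
= (672,898 − 644,397) / 679,015 = 28,501 / 679,015 = 0.041974.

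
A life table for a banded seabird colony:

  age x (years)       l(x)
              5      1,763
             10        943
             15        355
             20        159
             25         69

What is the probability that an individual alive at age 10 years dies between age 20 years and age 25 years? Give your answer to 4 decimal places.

0.0954

This is the probability of reaching 20 but not 25, conditional on being alive at 10: (l(20) − l(25)) / l(10).
= (159 − 69) / 943 = 90 / 943 = 0.095440.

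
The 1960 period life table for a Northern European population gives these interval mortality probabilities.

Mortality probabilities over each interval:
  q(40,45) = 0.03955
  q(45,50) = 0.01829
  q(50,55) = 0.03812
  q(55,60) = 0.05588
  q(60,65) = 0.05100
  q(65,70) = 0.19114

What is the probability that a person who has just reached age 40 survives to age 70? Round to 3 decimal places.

0.657

Survival from 40 to 70 is the product of surviving each interval: (1 − 0.03955) × (1 − 0.01829) × (1 − 0.03812) × (1 − 0.05588) × (1 − 0.05100) × (1 − 0.19114).
= 0.96045 × 0.98171 × 0.96188 × 0.94412 × 0.94900 × 0.80886 = 0.657273.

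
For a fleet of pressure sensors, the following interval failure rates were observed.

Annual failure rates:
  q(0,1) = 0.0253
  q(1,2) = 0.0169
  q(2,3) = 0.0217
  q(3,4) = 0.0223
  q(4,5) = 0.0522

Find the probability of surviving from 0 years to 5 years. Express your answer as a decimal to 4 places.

The overall survival probability is (1 − 0.0253) × (1 − 0.0169) × (1 − 0.0217) × (1 − 0.0223) × (1 − 0.0522).
= 0.9747 × 0.9831 × 0.9783 × 0.9777 × 0.9478 = 0.868686.

0.8687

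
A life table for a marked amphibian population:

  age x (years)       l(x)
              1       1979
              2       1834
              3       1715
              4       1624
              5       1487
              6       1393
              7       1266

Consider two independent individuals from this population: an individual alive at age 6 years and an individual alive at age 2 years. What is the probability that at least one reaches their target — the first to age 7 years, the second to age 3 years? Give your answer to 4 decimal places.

0.9941

p₁ = l(7)/l(6) = 1266/1393 = 0.908830; p₂ = l(3)/l(2) = 1715/1834 = 0.935115.
P(at least one) = 1 − (1−p₁)(1−p₂) = 1 − 0.091170 × 0.064885 = 0.994084.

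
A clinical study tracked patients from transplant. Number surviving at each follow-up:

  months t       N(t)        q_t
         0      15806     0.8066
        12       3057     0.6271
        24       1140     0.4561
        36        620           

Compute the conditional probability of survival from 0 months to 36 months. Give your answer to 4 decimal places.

The conditional survival probability is N(36)/N(0) = 620/15806 = 0.039226.

0.0392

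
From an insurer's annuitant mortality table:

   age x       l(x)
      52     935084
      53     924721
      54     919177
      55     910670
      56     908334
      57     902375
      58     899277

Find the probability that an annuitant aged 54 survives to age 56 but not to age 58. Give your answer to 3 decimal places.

This is the probability of reaching 56 but not 58, conditional on being alive at 54: (l(56) − l(58)) / l(54).
= (908334 − 899277) / 919177 = 9057 / 919177 = 0.009853.

0.010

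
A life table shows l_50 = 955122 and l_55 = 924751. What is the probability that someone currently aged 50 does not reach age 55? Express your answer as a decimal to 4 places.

0.0318

P(die before 55 | alive at 50) = 1 − l_55/l_50 = 1 − 924751/955122 = (30371)/955122 = 0.031798.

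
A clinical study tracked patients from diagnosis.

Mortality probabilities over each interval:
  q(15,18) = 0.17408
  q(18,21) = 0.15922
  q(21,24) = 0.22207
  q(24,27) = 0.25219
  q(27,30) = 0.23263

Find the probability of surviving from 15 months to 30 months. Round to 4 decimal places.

0.3100

Chaining the interval survival probabilities: (1 − 0.17408) × (1 − 0.15922) × (1 − 0.22207) × (1 − 0.25219) × (1 − 0.23263).
= 0.82592 × 0.84078 × 0.77793 × 0.74781 × 0.76737 = 0.309997.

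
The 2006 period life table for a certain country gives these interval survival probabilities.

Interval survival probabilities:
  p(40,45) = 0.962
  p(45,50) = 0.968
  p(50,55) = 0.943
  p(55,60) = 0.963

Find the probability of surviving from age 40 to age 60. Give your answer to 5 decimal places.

0.84565

The overall survival probability is 0.962 × 0.968 × 0.943 × 0.963.
= 0.845646.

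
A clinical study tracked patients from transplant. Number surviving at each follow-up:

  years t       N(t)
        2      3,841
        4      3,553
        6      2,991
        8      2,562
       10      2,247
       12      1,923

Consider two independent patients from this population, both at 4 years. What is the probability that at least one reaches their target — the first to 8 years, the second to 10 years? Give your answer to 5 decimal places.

0.89748

p₁ = N(8)/N(4) = 2,562/3,553 = 0.721081; p₂ = N(10)/N(4) = 2,247/3,553 = 0.632423.
P(at least one) = 1 − (1−p₁)(1−p₂) = 1 − 0.278919 × 0.367577 = 0.897476.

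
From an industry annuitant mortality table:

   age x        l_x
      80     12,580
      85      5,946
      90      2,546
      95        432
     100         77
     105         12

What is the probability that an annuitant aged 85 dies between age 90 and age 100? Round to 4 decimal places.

0.4152

This is the probability of reaching 90 but not 100, conditional on being alive at 85: (l_90 − l_100) / l_85.
= (2,546 − 77) / 5,946 = 2,469 / 5,946 = 0.415237.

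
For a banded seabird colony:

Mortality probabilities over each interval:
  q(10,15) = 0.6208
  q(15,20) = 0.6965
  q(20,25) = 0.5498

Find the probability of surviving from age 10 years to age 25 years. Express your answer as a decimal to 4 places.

0.0518

The overall survival probability is (1 − 0.6208) × (1 − 0.6965) × (1 − 0.5498).
= 0.3792 × 0.3035 × 0.4502 = 0.051812.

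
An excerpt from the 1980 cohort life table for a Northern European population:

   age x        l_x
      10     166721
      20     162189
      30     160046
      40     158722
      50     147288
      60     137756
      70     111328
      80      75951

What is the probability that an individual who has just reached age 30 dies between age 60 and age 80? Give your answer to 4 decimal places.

0.3862

This is the probability of reaching 60 but not 80, conditional on being alive at 30: (l_60 − l_80) / l_30.
= (137756 − 75951) / 160046 = 61805 / 160046 = 0.386170.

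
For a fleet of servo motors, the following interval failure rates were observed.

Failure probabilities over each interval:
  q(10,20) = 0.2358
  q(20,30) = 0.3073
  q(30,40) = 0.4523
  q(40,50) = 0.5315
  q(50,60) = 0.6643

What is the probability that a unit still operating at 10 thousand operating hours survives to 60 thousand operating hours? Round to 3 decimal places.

Chaining the interval survival probabilities: (1 − 0.2358) × (1 − 0.3073) × (1 − 0.4523) × (1 − 0.5315) × (1 − 0.6643).
= 0.7642 × 0.6927 × 0.5477 × 0.4685 × 0.3357 = 0.045599.

0.046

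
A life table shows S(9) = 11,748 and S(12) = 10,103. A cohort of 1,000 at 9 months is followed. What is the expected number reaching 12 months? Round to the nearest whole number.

The relevant probability is 10,103/11,748 = 0.859976.
Expected number = 1,000 × 0.859976 = 860.

860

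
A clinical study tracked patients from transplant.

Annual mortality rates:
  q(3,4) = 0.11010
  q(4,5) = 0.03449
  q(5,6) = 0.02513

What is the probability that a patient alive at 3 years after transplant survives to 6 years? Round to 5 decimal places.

Chaining the interval survival probabilities: (1 − 0.11010) × (1 − 0.03449) × (1 − 0.02513).
= 0.88990 × 0.96551 × 0.97487 = 0.837615.

0.83762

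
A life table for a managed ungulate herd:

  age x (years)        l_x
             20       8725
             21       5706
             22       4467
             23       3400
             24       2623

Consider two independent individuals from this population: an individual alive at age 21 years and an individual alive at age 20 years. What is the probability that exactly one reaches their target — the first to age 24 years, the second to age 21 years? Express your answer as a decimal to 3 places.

p₁ = l_24/l_21 = 2623/5706 = 0.459692; p₂ = l_21/l_20 = 5706/8725 = 0.653983.
P(exactly one) = p₁(1−p₂) + (1−p₁)p₂ = 0.159061 + 0.353352 = 0.512413.

0.512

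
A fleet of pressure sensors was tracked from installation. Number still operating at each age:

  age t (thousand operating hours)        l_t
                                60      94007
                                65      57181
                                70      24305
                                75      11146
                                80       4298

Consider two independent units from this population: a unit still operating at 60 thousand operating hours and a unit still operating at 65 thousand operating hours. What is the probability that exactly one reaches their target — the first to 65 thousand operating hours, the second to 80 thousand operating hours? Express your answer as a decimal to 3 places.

p₁ = l_65/l_60 = 57181/94007 = 0.608263; p₂ = l_80/l_65 = 4298/57181 = 0.075165.
P(exactly one) = p₁(1−p₂) + (1−p₁)p₂ = 0.562543 + 0.029445 = 0.591988.

0.592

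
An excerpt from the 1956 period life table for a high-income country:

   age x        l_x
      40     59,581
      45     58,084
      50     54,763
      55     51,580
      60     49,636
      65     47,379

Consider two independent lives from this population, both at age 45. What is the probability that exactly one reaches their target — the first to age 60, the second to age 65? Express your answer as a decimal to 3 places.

p₁ = l_60/l_45 = 49,636/58,084 = 0.854555; p₂ = l_65/l_45 = 47,379/58,084 = 0.815698.
P(exactly one) = p₁(1−p₂) + (1−p₁)p₂ = 0.157496 + 0.118639 = 0.276135.

0.276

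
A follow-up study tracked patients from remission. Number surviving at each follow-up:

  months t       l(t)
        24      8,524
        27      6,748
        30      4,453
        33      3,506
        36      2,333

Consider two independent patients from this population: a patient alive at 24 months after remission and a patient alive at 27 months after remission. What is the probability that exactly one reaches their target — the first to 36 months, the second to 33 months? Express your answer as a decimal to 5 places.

p₁ = l(36)/l(24) = 2,333/8,524 = 0.273698; p₂ = l(33)/l(27) = 3,506/6,748 = 0.519561.
P(exactly one) = p₁(1−p₂) + (1−p₁)p₂ = 0.131495 + 0.377358 = 0.508853.

0.50885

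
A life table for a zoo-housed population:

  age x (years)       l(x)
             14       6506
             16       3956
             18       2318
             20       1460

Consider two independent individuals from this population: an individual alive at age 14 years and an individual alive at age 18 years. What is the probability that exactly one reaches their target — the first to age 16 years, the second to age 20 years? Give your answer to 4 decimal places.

0.4719

p₁ = l(16)/l(14) = 3956/6506 = 0.608054; p₂ = l(20)/l(18) = 1460/2318 = 0.629853.
P(exactly one) = p₁(1−p₂) + (1−p₁)p₂ = 0.225069 + 0.246868 = 0.471938.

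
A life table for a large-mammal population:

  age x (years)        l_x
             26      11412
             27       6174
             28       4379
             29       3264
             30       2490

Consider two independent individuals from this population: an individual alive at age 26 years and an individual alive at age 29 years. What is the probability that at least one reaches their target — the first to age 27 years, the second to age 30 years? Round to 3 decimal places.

0.891

p₁ = l_27/l_26 = 6174/11412 = 0.541009; p₂ = l_30/l_29 = 2490/3264 = 0.762868.
P(at least one) = 1 − (1−p₁)(1−p₂) = 1 − 0.458991 × 0.237132 = 0.891159.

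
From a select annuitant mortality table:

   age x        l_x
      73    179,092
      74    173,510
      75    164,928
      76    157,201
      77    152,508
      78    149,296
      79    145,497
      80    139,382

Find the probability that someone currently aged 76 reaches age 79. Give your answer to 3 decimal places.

The conditional survival probability is l_79/l_76 = 145,497/157,201 = 0.925548.

0.926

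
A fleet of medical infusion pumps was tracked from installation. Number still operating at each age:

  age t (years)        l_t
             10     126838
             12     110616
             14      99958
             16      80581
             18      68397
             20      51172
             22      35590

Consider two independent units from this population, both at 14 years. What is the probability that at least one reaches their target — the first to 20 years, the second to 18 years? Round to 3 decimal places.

0.846

p₁ = l_20/l_14 = 51172/99958 = 0.511935; p₂ = l_18/l_14 = 68397/99958 = 0.684257.
P(at least one) = 1 − (1−p₁)(1−p₂) = 1 − 0.488065 × 0.315743 = 0.845897.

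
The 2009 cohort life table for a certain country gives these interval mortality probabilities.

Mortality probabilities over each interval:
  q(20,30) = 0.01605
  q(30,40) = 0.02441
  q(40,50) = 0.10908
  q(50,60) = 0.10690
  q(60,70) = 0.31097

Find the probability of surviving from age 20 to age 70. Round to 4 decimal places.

0.5263

Chaining the interval survival probabilities: (1 − 0.01605) × (1 − 0.02441) × (1 − 0.10908) × (1 − 0.10690) × (1 − 0.31097).
= 0.98395 × 0.97559 × 0.89092 × 0.89310 × 0.68903 = 0.526281.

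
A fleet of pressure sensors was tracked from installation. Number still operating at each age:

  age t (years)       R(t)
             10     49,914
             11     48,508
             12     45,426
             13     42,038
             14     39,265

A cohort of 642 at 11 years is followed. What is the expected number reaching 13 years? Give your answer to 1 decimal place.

556.4

The relevant probability is 42,038/48,508 = 0.866620.
Expected number = 642 × 0.866620 = 556.4.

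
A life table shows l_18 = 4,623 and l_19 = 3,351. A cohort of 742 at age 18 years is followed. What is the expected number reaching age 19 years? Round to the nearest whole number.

The relevant probability is 3,351/4,623 = 0.724854.
Expected number = 742 × 0.724854 = 538.

538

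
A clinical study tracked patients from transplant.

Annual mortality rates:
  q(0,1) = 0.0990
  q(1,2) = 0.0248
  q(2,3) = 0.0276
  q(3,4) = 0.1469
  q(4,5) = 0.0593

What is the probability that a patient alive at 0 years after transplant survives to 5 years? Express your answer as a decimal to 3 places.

Chaining the interval survival probabilities: (1 − 0.0990) × (1 − 0.0248) × (1 − 0.0276) × (1 − 0.1469) × (1 − 0.0593).
= 0.9010 × 0.9752 × 0.9724 × 0.8531 × 0.9407 = 0.685669.

0.686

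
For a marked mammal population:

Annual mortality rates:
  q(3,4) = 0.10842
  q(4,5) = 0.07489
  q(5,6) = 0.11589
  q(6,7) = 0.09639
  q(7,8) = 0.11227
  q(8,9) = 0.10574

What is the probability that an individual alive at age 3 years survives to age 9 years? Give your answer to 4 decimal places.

0.5231

Chaining the interval survival probabilities: (1 − 0.10842) × (1 − 0.07489) × (1 − 0.11589) × (1 − 0.09639) × (1 − 0.11227) × (1 − 0.10574).
= 0.89158 × 0.92511 × 0.88411 × 0.90361 × 0.88773 × 0.89426 = 0.523101.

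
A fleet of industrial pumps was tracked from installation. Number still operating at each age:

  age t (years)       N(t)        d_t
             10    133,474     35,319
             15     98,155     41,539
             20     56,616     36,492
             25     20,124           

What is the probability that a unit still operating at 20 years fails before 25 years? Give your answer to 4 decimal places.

P(fail before 25 | operational at 20) = 1 − N(25)/N(20) = 1 − 20,124/56,616 = (36,492)/56,616 = 0.644553.

0.6446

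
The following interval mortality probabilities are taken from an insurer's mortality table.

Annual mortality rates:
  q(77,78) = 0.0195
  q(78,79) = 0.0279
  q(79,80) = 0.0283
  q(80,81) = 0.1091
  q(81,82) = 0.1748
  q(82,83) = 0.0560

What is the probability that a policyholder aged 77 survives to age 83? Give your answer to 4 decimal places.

0.6428

The overall survival probability is (1 − 0.0195) × (1 − 0.0279) × (1 − 0.0283) × (1 − 0.1091) × (1 − 0.1748) × (1 − 0.0560).
= 0.9805 × 0.9721 × 0.9717 × 0.8909 × 0.8252 × 0.9440 = 0.642763.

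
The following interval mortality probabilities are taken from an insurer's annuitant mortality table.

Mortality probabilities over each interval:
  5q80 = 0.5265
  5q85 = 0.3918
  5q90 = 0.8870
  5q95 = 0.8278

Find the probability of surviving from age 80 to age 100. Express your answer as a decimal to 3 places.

0.006

20p80 = (1 − 0.5265) × (1 − 0.3918) × (1 − 0.8870) × (1 − 0.8278).
= 0.4735 × 0.6082 × 0.1130 × 0.1722 = 0.005604.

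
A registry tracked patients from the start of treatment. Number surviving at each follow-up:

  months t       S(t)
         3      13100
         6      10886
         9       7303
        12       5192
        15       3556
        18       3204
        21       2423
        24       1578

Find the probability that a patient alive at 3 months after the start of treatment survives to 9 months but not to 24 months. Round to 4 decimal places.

0.4370

This is the probability of reaching 9 but not 24, conditional on being alive at 3: (S(9) − S(24)) / S(3).
= (7303 − 1578) / 13100 = 5725 / 13100 = 0.437023.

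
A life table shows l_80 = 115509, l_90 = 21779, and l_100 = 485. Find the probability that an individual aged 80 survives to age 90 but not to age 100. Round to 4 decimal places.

0.1843

This is the probability of reaching 90 but not 100, conditional on being alive at 80: (l_90 − l_100) / l_80.
= (21779 − 485) / 115509 = 21294 / 115509 = 0.184349.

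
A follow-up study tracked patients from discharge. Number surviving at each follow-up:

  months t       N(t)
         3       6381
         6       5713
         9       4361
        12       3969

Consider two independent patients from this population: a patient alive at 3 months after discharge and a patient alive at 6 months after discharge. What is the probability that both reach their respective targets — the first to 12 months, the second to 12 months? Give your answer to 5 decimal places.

0.43212

p₁ = N(12)/N(3) = 3969/6381 = 0.622003; p₂ = N(12)/N(6) = 3969/5713 = 0.694731.
P(both) = p₁ × p₂ = 0.622003 × 0.694731 = 0.432125.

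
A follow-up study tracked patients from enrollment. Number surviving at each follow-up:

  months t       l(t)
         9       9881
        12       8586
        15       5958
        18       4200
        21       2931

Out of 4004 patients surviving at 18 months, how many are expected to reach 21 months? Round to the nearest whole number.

The relevant probability is 2931/4200 = 0.697857.
Expected number = 4004 × 0.697857 = 2794.

2794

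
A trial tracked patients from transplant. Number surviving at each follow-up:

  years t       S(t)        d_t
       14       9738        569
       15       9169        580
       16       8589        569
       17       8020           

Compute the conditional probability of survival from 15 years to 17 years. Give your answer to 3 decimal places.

The conditional survival probability is S(17)/S(15) = 8020/9169 = 0.874686.

0.875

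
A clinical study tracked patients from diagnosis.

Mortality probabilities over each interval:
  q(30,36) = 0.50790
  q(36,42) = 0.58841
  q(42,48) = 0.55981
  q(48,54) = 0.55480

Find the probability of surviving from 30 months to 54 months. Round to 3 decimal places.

0.040

The overall survival probability is (1 − 0.50790) × (1 − 0.58841) × (1 − 0.55981) × (1 − 0.55480).
= 0.49210 × 0.41159 × 0.44019 × 0.44520 = 0.039693.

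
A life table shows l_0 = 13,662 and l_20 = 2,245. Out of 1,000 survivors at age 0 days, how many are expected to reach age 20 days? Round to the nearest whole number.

The relevant probability is 2,245/13,662 = 0.164324.
Expected number = 1,000 × 0.164324 = 164.

164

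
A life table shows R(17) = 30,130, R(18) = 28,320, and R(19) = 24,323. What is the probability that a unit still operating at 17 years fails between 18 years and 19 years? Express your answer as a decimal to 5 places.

This is the probability of reaching 18 but not 19, conditional on being operational at 17: (R(18) − R(19)) / R(17).
= (28,320 − 24,323) / 30,130 = 3,997 / 30,130 = 0.132658.

0.13266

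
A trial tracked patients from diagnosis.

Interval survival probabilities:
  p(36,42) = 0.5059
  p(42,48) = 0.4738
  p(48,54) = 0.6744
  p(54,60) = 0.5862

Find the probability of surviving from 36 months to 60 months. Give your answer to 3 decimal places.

0.095

P(survive 36→60) = 0.5059 × 0.4738 × 0.6744 × 0.5862.
= 0.094760.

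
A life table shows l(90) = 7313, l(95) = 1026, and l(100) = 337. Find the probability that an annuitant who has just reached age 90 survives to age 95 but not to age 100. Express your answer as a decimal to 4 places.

This is the probability of reaching 95 but not 100, conditional on being alive at 90: (l(95) − l(100)) / l(90).
= (1026 − 337) / 7313 = 689 / 7313 = 0.094216.

0.0942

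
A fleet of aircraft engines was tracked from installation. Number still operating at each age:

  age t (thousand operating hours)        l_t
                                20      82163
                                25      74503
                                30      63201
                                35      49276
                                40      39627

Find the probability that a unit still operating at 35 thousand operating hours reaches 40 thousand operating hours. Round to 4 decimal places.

The conditional survival probability is l_40/l_35 = 39627/49276 = 0.804185.

0.8042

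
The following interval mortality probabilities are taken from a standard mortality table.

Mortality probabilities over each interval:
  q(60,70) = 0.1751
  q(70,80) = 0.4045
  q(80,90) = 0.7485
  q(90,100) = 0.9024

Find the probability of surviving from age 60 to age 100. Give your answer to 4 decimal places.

Chaining the interval survival probabilities: (1 − 0.1751) × (1 − 0.4045) × (1 − 0.7485) × (1 − 0.9024).
= 0.8249 × 0.5955 × 0.2515 × 0.0976 = 0.012058.

0.0121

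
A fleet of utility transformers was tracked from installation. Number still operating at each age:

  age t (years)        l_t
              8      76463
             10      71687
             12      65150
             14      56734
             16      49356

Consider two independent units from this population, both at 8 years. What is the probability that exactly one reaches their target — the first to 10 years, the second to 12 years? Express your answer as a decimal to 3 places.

p₁ = l_10/l_8 = 71687/76463 = 0.937538; p₂ = l_12/l_8 = 65150/76463 = 0.852046.
P(exactly one) = p₁(1−p₂) + (1−p₁)p₂ = 0.138712 + 0.053220 = 0.191933.

0.192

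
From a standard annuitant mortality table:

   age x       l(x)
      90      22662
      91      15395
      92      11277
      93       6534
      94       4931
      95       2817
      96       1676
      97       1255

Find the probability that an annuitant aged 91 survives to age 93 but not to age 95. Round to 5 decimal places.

0.24144

This is the probability of reaching 93 but not 95, conditional on being alive at 91: (l(93) − l(95)) / l(91).
= (6534 − 2817) / 15395 = 3717 / 15395 = 0.241442.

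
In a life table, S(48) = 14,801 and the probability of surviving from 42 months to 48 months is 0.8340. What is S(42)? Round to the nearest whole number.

17747

S(42) = S(48) / p = 14,801 / 0.8340 = 17747.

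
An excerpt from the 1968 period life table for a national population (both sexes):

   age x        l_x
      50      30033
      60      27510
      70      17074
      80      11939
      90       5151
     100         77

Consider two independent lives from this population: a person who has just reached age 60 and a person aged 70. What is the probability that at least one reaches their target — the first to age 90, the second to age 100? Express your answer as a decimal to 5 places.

0.19091

p₁ = l_90/l_60 = 5151/27510 = 0.187241; p₂ = l_100/l_70 = 77/17074 = 0.004510.
P(at least one) = 1 − (1−p₁)(1−p₂) = 1 − 0.812759 × 0.995490 = 0.190907.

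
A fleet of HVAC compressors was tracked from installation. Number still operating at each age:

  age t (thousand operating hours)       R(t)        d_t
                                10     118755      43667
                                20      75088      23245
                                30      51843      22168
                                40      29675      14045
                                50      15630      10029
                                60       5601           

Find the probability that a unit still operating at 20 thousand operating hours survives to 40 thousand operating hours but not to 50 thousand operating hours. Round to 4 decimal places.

0.1870

This is the probability of reaching 40 but not 50, conditional on being operational at 20: (R(40) − R(50)) / R(20).
= (29675 − 15630) / 75088 = 14045 / 75088 = 0.187047.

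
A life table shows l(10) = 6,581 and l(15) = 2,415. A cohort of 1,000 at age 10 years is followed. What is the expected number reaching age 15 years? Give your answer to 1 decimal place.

The relevant probability is 2,415/6,581 = 0.366966.
Expected number = 1,000 × 0.366966 = 367.0.

367.0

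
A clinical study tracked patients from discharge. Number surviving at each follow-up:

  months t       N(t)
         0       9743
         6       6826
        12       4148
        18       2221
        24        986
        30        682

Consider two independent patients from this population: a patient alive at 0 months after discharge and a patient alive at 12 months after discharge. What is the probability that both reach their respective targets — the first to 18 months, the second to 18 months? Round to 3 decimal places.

p₁ = N(18)/N(0) = 2221/9743 = 0.227959; p₂ = N(18)/N(12) = 2221/4148 = 0.535439.
P(both) = p₁ × p₂ = 0.227959 × 0.535439 = 0.122058.

0.122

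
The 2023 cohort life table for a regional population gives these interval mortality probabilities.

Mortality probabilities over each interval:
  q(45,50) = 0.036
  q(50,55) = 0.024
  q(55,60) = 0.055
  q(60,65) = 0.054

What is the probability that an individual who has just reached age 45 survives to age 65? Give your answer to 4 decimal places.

Chaining the interval survival probabilities: (1 − 0.036) × (1 − 0.024) × (1 − 0.055) × (1 − 0.054).
= 0.964 × 0.976 × 0.945 × 0.946 = 0.841104.

0.8411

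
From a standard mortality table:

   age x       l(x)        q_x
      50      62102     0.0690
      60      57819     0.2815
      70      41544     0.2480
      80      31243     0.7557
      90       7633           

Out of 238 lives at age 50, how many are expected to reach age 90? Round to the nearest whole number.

The relevant probability is 7633/62102 = 0.122911.
Expected number = 238 × 0.122911 = 29.

29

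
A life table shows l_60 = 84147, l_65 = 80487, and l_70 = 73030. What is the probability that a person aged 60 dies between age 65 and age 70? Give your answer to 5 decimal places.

0.08862

This is the probability of reaching 65 but not 70, conditional on being alive at 60: (l_65 − l_70) / l_60.
= (80487 − 73030) / 84147 = 7457 / 84147 = 0.088619.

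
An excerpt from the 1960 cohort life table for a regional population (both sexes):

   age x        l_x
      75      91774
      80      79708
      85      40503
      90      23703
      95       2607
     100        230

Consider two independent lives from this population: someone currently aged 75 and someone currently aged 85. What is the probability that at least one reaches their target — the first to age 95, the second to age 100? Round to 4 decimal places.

p₁ = l_95/l_75 = 2607/91774 = 0.028407; p₂ = l_100/l_85 = 230/40503 = 0.005679.
P(at least one) = 1 − (1−p₁)(1−p₂) = 1 − 0.971593 × 0.994321 = 0.033925.

0.0339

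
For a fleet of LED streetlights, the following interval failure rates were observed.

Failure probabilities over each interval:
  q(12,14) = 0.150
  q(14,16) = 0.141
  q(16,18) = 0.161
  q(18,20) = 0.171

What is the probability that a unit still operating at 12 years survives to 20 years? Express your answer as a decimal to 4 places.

Chaining the interval survival probabilities: (1 − 0.150) × (1 − 0.141) × (1 − 0.161) × (1 − 0.171).
= 0.850 × 0.859 × 0.839 × 0.829 = 0.507842.

0.5078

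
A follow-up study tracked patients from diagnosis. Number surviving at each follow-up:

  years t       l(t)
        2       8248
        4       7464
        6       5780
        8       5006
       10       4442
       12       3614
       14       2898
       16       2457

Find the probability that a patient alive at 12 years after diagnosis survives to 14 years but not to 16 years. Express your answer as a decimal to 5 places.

0.12203

This is the probability of reaching 14 but not 16, conditional on being alive at 12: (l(14) − l(16)) / l(12).
= (2898 − 2457) / 3614 = 441 / 3614 = 0.122025.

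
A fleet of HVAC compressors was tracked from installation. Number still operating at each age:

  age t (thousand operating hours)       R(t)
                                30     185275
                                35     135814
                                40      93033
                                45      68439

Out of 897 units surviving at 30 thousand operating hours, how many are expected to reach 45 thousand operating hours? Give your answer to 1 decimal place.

The relevant probability is 68439/185275 = 0.369391.
Expected number = 897 × 0.369391 = 331.3.

331.3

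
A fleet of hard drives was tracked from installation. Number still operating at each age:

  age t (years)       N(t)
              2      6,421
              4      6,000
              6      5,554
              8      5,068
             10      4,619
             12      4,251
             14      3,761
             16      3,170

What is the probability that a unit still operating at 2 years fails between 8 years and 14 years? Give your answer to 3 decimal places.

This is the probability of reaching 8 but not 14, conditional on being operational at 2: (N(8) − N(14)) / N(2).
= (5,068 − 3,761) / 6,421 = 1,307 / 6,421 = 0.203551.

0.204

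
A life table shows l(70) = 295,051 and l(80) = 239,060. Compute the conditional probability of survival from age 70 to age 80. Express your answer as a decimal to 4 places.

0.8102

The conditional survival probability is l(80)/l(70) = 239,060/295,051 = 0.810233.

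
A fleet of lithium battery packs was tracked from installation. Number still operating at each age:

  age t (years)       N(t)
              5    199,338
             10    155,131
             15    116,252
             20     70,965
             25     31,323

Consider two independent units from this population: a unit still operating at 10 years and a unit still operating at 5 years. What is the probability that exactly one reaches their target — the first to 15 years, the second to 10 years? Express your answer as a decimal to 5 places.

p₁ = N(15)/N(10) = 116,252/155,131 = 0.749380; p₂ = N(10)/N(5) = 155,131/199,338 = 0.778231.
P(exactly one) = p₁(1−p₂) + (1−p₁)p₂ = 0.166189 + 0.195040 = 0.361230.

0.36123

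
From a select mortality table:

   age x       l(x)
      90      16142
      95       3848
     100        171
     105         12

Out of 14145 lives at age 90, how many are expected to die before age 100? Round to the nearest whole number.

13995

The relevant probability is 1 − 171/16142 = 0.989407.
Expected number = 14145 × 0.989407 = 13995.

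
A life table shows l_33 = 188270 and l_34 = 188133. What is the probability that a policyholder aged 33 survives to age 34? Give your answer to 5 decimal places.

We want 1p33 = l_34/l_33.
The conditional survival probability is l_34/l_33 = 188133/188270 = 0.999272.

0.99927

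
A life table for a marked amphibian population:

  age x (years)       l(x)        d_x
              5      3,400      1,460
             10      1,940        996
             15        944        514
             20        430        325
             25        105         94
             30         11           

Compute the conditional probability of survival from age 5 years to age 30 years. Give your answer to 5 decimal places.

0.00324

The conditional survival probability is l(30)/l(5) = 11/3,400 = 0.003235.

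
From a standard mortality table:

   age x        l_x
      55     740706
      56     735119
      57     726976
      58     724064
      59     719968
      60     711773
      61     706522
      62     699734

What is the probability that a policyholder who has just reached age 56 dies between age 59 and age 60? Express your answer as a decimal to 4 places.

We want 3|1q56 = (l_59 − l_60)/l_56.
This is the probability of reaching 59 but not 60, conditional on being alive at 56: (l_59 − l_60) / l_56.
= (719968 − 711773) / 735119 = 8195 / 735119 = 0.011148.

0.0111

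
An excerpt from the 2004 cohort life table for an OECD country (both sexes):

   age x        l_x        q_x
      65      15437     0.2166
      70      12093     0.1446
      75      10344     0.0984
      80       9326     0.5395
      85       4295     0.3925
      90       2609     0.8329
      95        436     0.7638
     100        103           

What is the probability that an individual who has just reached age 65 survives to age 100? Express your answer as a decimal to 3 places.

The conditional survival probability is l_100/l_65 = 103/15437 = 0.006672.

0.007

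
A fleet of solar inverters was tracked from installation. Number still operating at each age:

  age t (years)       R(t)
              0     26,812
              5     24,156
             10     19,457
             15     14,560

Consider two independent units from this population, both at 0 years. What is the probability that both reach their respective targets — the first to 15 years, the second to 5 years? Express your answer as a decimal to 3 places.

0.489

p₁ = R(15)/R(0) = 14,560/26,812 = 0.543040; p₂ = R(5)/R(0) = 24,156/26,812 = 0.900940.
P(both) = p₁ × p₂ = 0.543040 × 0.900940 = 0.489246.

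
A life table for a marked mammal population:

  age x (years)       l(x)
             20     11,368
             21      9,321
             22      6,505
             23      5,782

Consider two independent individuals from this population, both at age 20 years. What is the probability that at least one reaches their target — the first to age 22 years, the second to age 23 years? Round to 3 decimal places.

0.790

p₁ = l(22)/l(20) = 6,505/11,368 = 0.572220; p₂ = l(23)/l(20) = 5,782/11,368 = 0.508621.
P(at least one) = 1 − (1−p₁)(1−p₂) = 1 − 0.427780 × 0.491379 = 0.789798.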